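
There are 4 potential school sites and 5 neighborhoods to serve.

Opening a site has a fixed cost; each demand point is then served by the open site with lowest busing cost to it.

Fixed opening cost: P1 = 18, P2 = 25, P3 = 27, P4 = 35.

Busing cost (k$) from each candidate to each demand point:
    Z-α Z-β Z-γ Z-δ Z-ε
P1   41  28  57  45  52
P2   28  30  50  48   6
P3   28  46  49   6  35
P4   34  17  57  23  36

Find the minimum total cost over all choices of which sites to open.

171

Open {P2, P3}: assign each demand point to its cheapest open site.
  Z-α→P2 28, Z-β→P2 30, Z-γ→P3 49, Z-δ→P3 6, Z-ε→P2 6
  busing cost 119, fixed 52 → total 171.
Compare {P2, P4}: busing cost 124 + fixed 60 = 184.
Compare {P2}: busing cost 162 + fixed 25 = 187.
Compare {P1, P2, P3}: busing cost 117 + fixed 70 = 187.
All other subsets cost ≥ 184. Minimum total cost: 171.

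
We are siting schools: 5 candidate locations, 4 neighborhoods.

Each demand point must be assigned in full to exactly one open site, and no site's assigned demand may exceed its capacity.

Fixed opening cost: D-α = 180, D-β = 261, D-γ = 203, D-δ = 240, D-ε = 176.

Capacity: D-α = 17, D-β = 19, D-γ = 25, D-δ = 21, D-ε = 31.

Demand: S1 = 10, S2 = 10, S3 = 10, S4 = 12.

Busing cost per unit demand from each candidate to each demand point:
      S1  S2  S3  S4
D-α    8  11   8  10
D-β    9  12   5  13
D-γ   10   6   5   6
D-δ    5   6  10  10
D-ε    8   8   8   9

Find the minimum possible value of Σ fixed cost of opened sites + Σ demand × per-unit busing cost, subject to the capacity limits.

661

Open {D-γ, D-ε}; cheapest assignment that respects the capacities:
  D-γ (cap 25, load 22): S3, S4 — cost 10×5 + 12×6 = 122
  D-ε (cap 31, load 20): S1, S2 — cost 10×8 + 10×8 = 160
  Shipping 282, fixed 379 → total 661.
  Any other capacity-feasible assignment to {D-γ, D-ε} ships for at least 282.
Compare {D-γ, D-δ}: its best feasible assignment gives total 675.
Compare {D-δ, D-ε}: its best feasible assignment gives total 714.
Every other set of open sites that can feasibly serve all demand totals ≥ 675 even under its best assignment. Minimum: 661.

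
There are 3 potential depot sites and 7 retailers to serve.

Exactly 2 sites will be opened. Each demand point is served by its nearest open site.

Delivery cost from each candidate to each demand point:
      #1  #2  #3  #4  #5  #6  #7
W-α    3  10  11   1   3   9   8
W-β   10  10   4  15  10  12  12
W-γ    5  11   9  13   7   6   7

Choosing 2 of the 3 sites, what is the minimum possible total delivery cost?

38

Open {W-α, W-β}.
  #1→W-α 3, #2→W-α 10, #3→W-β 4, #4→W-α 1, #5→W-α 3, #6→W-α 9, #7→W-α 8  ⇒ total 38.
Compare {W-α, W-γ}: total 39.
Compare {W-β, W-γ}: total 52.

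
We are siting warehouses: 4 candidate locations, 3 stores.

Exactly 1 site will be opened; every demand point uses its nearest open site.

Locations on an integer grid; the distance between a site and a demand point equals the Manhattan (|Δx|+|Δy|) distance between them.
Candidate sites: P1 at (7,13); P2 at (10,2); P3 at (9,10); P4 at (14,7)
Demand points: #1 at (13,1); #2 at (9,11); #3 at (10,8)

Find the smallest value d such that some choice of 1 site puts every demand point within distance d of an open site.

9

Open {P4}.
  Farthest demand point is #2 at distance 9 (to P4); all others are ≤ 9.
With {P2} the worst case is 10.
With {P3} the worst case is 13.
No size-1 selection achieves below 9.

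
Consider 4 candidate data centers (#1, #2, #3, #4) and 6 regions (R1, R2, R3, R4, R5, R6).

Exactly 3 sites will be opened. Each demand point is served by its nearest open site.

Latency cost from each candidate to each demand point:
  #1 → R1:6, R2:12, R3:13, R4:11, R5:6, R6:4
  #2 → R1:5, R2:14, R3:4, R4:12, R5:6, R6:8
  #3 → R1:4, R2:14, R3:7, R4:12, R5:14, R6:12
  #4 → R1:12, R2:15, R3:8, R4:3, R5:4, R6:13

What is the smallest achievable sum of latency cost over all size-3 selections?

32

Open {#1, #2, #4}.
  R1→#2 5, R2→#1 12, R3→#2 4, R4→#4 3, R5→#4 4, R6→#1 4  ⇒ total 32.
Compare {#1, #3, #4}: total 34.
Compare {#2, #3, #4}: total 37.
No size-3 selection does better; minimum is 32.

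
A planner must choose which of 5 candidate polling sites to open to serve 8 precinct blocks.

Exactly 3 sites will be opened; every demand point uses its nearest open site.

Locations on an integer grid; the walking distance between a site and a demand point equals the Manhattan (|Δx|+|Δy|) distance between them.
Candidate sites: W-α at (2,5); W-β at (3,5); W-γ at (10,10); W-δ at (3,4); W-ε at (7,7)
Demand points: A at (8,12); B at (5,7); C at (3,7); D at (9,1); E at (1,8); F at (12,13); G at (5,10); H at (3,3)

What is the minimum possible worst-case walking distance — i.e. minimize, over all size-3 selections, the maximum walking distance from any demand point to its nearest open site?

Open {W-α, W-γ, W-ε}.
  Farthest demand point is D at walking distance 8 (to W-ε); all others are ≤ 8.
With {W-β, W-γ, W-ε} the worst case is 8.
With {W-γ, W-δ, W-ε} the worst case is 8.
No size-3 selection achieves below 8.

8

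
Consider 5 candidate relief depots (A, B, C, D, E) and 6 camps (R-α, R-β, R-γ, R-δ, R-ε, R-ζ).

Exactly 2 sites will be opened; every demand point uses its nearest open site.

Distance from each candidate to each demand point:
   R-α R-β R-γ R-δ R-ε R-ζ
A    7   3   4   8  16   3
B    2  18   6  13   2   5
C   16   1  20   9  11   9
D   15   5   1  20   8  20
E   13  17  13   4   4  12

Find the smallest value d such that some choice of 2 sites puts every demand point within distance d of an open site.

Open {A, E}.
  Farthest demand point is R-α at distance 7 (to A); all others are ≤ 7.
With {A, B} the worst case is 8.
With {A, D} the worst case is 8.
No size-2 selection achieves below 7.

7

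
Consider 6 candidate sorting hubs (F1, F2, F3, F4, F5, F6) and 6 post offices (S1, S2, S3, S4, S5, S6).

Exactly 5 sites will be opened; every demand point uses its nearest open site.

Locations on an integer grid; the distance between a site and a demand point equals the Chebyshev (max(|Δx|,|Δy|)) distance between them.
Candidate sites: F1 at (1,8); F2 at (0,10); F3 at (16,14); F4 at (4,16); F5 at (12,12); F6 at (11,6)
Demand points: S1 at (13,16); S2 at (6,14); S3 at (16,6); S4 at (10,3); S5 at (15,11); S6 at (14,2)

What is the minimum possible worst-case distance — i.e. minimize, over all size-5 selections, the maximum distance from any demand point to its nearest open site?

Open {F1, F2, F3, F4, F6}.
  Farthest demand point is S3 at distance 5 (to F6); all others are ≤ 5.
With {F1, F2, F4, F5, F6} the worst case is 5.
With {F1, F3, F4, F5, F6} the worst case is 5.
No size-5 selection achieves below 5.

5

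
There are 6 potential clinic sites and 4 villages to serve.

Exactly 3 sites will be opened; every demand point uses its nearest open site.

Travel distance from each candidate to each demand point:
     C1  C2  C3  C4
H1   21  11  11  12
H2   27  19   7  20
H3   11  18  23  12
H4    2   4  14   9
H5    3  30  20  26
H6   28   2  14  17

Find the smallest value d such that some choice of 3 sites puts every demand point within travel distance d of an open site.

9

Open {H1, H2, H4}.
  Farthest demand point is C4 at travel distance 9 (to H4); all others are ≤ 9.
With {H2, H3, H4} the worst case is 9.
With {H2, H4, H5} the worst case is 9.
No size-3 selection achieves below 9.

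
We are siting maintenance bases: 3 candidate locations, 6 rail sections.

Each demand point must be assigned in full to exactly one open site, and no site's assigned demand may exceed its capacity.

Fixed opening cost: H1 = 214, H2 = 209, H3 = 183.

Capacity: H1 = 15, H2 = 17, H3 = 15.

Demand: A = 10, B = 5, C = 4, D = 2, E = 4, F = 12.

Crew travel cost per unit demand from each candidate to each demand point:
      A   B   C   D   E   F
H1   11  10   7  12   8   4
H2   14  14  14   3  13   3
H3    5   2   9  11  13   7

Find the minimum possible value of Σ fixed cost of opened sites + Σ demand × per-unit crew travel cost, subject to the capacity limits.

768

Open {H1, H2, H3}; cheapest assignment that respects the capacities:
  H1 (cap 15, load 8): C, E — cost 4×7 + 4×8 = 60
  H2 (cap 17, load 14): D, F — cost 2×3 + 12×3 = 42
  H3 (cap 15, load 15): A, B — cost 10×5 + 5×2 = 60
  Shipping 162, fixed 606 → total 768.
  Any other capacity-feasible assignment to {H1, H2, H3} ships for at least 162.
Total demand is 37 and no other set of sites has combined capacity ≥ 37, so {H1, H2, H3} is the only feasible choice of open sites. Minimum: 768.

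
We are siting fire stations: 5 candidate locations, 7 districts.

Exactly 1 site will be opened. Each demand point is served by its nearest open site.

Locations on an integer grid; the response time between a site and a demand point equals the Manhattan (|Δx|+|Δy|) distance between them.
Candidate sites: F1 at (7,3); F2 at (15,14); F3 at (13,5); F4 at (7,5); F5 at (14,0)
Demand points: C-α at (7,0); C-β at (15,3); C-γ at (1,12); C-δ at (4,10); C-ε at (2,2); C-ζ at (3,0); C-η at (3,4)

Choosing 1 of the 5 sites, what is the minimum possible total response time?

Open {F1}.
  C-α→F1 3, C-β→F1 8, C-γ→F1 15, C-δ→F1 10, C-ε→F1 6, C-ζ→F1 7, C-η→F1 5  ⇒ total 54.
Compare {F4}: total 58.
Compare {F3}: total 88.
No size-1 selection does better; minimum is 54.

54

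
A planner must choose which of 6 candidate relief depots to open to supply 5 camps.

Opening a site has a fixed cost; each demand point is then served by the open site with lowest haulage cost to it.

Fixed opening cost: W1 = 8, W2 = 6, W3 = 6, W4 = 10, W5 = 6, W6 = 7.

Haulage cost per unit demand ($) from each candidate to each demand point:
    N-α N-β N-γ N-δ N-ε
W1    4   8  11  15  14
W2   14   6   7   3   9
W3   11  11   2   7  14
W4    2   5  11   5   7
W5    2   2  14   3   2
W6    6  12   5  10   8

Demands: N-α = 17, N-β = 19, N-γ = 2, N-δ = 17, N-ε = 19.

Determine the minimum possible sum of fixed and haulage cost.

177

Open {W3, W5}: assign each demand point to its cheapest open site.
  N-α→W5 17×2=34, N-β→W5 19×2=38, N-γ→W3 2×2=4, N-δ→W5 17×3=51, N-ε→W5 19×2=38
  haulage cost 165, fixed 12 → total 177.
Compare {W2, W3, W5}: haulage cost 165 + fixed 18 = 183.
Compare {W5, W6}: haulage cost 171 + fixed 13 = 184.
Compare {W3, W5, W6}: haulage cost 165 + fixed 19 = 184.
All other subsets cost ≥ 183. Minimum total cost: 177.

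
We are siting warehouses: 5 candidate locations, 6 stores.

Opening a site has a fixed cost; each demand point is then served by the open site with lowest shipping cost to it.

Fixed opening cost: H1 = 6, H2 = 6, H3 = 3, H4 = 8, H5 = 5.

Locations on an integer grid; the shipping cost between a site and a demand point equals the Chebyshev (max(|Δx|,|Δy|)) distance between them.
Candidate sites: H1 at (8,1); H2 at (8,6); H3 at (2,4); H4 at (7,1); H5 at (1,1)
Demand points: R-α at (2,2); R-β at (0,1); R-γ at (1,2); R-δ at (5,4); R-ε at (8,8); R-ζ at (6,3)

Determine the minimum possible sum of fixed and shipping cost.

22

Open {H2, H5}: assign each demand point to its cheapest open site.
  R-α→H5 1, R-β→H5 1, R-γ→H5 1, R-δ→H2 3, R-ε→H2 2, R-ζ→H2 3
  shipping cost 11, fixed 11 → total 22.
Compare {H3}: shipping cost 20 + fixed 3 = 23.
Compare {H5}: shipping cost 19 + fixed 5 = 24.
Compare {H2, H3}: shipping cost 15 + fixed 9 = 24.
All other subsets cost ≥ 23. Minimum total cost: 22.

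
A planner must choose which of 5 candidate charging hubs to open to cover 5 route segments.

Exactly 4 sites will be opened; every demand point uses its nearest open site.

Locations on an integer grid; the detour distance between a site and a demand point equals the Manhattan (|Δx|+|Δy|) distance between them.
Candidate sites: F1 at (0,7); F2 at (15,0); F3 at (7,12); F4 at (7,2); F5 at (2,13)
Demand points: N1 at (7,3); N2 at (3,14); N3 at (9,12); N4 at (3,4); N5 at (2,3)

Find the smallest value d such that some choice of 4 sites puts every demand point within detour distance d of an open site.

Open {F1, F2, F3, F4}.
  Farthest demand point is N2 at detour distance 6 (to F3); all others are ≤ 6.
With {F1, F3, F4, F5} the worst case is 6.
With {F2, F3, F4, F5} the worst case is 6.
No size-4 selection achieves below 6.

6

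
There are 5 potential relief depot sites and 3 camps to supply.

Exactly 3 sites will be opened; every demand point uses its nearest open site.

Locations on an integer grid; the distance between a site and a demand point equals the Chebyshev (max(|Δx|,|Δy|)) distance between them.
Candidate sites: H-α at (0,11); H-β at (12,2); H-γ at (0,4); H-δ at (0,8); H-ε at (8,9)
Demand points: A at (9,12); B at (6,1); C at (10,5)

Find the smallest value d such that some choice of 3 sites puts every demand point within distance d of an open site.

6

Open {H-α, H-β, H-ε}.
  Farthest demand point is B at distance 6 (to H-β); all others are ≤ 6.
With {H-α, H-γ, H-ε} the worst case is 6.
With {H-β, H-γ, H-ε} the worst case is 6.
No size-3 selection achieves below 6.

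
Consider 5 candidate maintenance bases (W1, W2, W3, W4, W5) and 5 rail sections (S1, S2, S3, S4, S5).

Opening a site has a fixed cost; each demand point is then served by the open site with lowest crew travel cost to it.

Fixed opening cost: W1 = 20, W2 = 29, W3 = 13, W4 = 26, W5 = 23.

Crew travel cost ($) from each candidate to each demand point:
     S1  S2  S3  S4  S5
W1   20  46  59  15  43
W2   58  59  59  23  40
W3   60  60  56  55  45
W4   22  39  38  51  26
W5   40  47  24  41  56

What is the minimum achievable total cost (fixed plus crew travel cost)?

184

Open {W1, W4}: assign each demand point to its cheapest open site.
  S1→W1 20, S2→W4 39, S3→W4 38, S4→W1 15, S5→W4 26
  crew travel cost 138, fixed 46 → total 184.
Compare {W1, W5}: crew travel cost 148 + fixed 43 = 191.
Compare {W1, W4, W5}: crew travel cost 124 + fixed 69 = 193.
Compare {W1, W3, W4}: crew travel cost 138 + fixed 59 = 197.
All other subsets cost ≥ 191. Minimum total cost: 184.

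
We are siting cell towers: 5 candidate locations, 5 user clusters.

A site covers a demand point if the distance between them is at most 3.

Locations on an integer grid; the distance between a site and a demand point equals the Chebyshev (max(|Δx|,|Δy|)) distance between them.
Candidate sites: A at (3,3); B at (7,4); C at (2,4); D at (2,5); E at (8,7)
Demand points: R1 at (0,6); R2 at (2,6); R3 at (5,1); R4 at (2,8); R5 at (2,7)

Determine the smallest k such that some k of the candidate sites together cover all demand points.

Coverage sets (demand points within 3 of each site):
  A: {R1, R2, R3}
  B: {R3}
  C: {R1, R2, R3, R5}
  D: {R1, R2, R4, R5}
  E: {}
No single site covers all 5 demand points.
But {A, D} covers everything, so the minimum is 2.

2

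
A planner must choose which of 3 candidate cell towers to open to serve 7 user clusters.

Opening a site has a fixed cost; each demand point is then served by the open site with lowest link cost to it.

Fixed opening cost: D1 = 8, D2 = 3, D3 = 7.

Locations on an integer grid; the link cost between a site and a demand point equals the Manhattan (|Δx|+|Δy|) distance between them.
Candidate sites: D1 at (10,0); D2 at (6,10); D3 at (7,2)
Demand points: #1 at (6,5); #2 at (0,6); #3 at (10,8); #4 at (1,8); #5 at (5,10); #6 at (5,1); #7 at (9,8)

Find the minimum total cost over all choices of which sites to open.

Open {D2, D3}: assign each demand point to its cheapest open site.
  #1→D3 4, #2→D2 10, #3→D2 6, #4→D2 7, #5→D2 1, #6→D3 3, #7→D2 5
  link cost 36, fixed 10 → total 46.
Compare {D2}: link cost 44 + fixed 3 = 47.
Compare {D1, D2}: link cost 40 + fixed 11 = 51.
Compare {D1, D2, D3}: link cost 36 + fixed 18 = 54.
All other subsets cost ≥ 47. Minimum total cost: 46.

46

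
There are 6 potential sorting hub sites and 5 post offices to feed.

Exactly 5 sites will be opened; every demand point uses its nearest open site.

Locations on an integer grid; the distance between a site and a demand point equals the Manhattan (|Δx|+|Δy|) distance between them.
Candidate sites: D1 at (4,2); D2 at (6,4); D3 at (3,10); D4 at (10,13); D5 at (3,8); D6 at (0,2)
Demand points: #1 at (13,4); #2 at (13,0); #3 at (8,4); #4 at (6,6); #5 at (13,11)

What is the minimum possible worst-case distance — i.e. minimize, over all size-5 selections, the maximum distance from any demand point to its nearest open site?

Open {D1, D2, D3, D4, D5}.
  Farthest demand point is #2 at distance 11 (to D1); all others are ≤ 11.
With {D1, D2, D3, D4, D6} the worst case is 11.
With {D1, D2, D3, D5, D6} the worst case is 11.
No size-5 selection achieves below 11.

11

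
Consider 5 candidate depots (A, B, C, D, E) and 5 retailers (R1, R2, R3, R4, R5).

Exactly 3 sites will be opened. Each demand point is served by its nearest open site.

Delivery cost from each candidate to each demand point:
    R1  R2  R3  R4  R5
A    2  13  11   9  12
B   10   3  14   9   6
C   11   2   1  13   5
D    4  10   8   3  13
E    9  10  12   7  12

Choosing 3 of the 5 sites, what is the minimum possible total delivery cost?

13

Open {A, C, D}.
  R1→A 2, R2→C 2, R3→C 1, R4→D 3, R5→C 5  ⇒ total 13.
Compare {B, C, D}: total 15.
Compare {C, D, E}: total 15.
No size-3 selection does better; minimum is 13.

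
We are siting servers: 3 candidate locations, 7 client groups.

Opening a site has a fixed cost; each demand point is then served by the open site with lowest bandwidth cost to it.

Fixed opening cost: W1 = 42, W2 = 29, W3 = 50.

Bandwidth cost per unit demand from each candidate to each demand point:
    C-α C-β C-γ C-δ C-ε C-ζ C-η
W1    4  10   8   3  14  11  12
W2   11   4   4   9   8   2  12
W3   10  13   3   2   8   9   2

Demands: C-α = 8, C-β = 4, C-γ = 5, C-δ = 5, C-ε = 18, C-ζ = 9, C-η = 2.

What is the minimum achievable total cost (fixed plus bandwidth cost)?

340

Open {W1, W2}: assign each demand point to its cheapest open site.
  C-α→W1 8×4=32, C-β→W2 4×4=16, C-γ→W2 5×4=20, C-δ→W1 5×3=15, C-ε→W2 18×8=144, C-ζ→W2 9×2=18, C-η→W1 2×12=24
  bandwidth cost 269, fixed 71 → total 340.
Compare {W1, W2, W3}: bandwidth cost 239 + fixed 121 = 360.
Compare {W2, W3}: bandwidth cost 287 + fixed 79 = 366.
Compare {W2}: bandwidth cost 355 + fixed 29 = 384.
All other subsets cost ≥ 360. Minimum total cost: 340.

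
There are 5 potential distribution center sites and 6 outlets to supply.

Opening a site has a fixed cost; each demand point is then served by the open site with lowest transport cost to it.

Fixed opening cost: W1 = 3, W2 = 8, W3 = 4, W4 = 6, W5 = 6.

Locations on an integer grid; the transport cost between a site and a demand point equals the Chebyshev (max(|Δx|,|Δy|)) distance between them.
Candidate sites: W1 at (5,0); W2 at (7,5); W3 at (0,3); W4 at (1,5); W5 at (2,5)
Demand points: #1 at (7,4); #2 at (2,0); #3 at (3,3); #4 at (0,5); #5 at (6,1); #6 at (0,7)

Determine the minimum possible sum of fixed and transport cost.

Open {W1, W4}: assign each demand point to its cheapest open site.
  #1→W1 4, #2→W1 3, #3→W4 2, #4→W4 1, #5→W1 1, #6→W4 2
  transport cost 13, fixed 9 → total 22.
Compare {W1, W5}: transport cost 14 + fixed 9 = 23.
Compare {W1, W3}: transport cost 17 + fixed 7 = 24.
Compare {W1}: transport cost 23 + fixed 3 = 26.
All other subsets cost ≥ 23. Minimum total cost: 22.

22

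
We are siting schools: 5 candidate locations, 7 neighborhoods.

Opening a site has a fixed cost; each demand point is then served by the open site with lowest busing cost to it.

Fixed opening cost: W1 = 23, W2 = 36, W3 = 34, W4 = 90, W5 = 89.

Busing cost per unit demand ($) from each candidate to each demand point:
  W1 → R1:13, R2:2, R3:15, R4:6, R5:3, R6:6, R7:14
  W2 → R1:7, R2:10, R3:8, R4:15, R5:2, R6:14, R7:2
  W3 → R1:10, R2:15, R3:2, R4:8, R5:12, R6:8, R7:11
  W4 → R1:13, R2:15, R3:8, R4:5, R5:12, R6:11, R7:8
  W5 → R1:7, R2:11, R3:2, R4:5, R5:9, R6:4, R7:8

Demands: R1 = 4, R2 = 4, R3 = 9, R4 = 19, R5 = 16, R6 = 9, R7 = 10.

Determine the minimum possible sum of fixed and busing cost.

367

Open {W1, W2, W3}: assign each demand point to its cheapest open site.
  R1→W2 4×7=28, R2→W1 4×2=8, R3→W3 9×2=18, R4→W1 19×6=114, R5→W2 16×2=32, R6→W1 9×6=54, R7→W2 10×2=20
  busing cost 274, fixed 93 → total 367.
Compare {W1, W2, W5}: busing cost 237 + fixed 148 = 385.
Compare {W1, W2}: busing cost 328 + fixed 59 = 387.
Compare {W2, W5}: busing cost 269 + fixed 125 = 394.
All other subsets cost ≥ 385. Minimum total cost: 367.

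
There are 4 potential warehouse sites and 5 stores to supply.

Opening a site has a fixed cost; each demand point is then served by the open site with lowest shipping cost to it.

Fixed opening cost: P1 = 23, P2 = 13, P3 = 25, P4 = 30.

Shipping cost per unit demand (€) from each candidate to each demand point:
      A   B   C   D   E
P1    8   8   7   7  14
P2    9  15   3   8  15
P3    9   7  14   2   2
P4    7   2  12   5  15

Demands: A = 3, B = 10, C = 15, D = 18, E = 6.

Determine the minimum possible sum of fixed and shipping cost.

Open {P2, P3, P4}: assign each demand point to its cheapest open site.
  A→P4 3×7=21, B→P4 10×2=20, C→P2 15×3=45, D→P3 18×2=36, E→P3 6×2=12
  shipping cost 134, fixed 68 → total 202.
Compare {P1, P2, P3, P4}: shipping cost 134 + fixed 91 = 225.
Compare {P2, P3}: shipping cost 190 + fixed 38 = 228.
Compare {P1, P2, P3}: shipping cost 187 + fixed 61 = 248.
All other subsets cost ≥ 225. Minimum total cost: 202.

202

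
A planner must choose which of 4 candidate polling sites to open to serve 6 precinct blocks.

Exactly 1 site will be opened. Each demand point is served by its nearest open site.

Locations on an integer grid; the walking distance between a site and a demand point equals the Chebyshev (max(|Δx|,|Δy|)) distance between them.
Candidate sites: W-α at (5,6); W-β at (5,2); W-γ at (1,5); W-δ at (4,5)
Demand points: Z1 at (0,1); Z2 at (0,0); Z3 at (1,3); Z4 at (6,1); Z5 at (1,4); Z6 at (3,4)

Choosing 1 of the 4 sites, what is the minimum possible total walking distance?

Open {W-γ}.
  Z1→W-γ 4, Z2→W-γ 5, Z3→W-γ 2, Z4→W-γ 5, Z5→W-γ 1, Z6→W-γ 2  ⇒ total 19.
Compare {W-δ}: total 20.
Compare {W-β}: total 21.
No size-1 selection does better; minimum is 19.

19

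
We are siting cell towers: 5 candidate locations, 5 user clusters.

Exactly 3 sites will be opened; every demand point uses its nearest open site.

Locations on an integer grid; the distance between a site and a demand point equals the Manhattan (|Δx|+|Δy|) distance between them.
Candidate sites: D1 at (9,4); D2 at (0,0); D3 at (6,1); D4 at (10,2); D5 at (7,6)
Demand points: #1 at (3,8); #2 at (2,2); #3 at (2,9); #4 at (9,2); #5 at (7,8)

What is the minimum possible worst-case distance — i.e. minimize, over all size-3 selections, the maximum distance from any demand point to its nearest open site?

8

Open {D1, D2, D5}.
  Farthest demand point is #3 at distance 8 (to D5); all others are ≤ 8.
With {D1, D3, D5} the worst case is 8.
With {D1, D4, D5} the worst case is 8.
No size-3 selection achieves below 8.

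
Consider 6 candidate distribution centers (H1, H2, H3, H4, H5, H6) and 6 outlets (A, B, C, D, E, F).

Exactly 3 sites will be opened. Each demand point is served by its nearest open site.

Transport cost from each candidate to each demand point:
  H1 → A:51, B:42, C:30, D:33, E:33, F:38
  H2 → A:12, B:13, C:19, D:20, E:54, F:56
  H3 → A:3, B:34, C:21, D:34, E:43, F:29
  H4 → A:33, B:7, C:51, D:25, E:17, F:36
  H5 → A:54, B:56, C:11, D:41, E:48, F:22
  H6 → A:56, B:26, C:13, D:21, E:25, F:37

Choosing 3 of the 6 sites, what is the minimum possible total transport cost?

85

Open {H3, H4, H5}.
  A→H3 3, B→H4 7, C→H5 11, D→H4 25, E→H4 17, F→H5 22  ⇒ total 85.
Compare {H2, H4, H5}: total 89.
Compare {H3, H4, H6}: total 90.
No size-3 selection does better; minimum is 85.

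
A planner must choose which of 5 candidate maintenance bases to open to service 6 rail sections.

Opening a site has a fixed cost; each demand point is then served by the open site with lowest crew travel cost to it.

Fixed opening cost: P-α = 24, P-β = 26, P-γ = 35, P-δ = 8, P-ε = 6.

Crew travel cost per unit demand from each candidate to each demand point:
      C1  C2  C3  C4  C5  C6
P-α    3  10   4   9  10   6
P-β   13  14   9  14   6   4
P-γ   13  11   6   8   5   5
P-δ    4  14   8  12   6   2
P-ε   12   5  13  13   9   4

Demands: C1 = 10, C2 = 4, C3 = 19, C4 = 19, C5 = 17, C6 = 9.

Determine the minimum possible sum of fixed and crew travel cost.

Open {P-α, P-γ, P-δ, P-ε}: assign each demand point to its cheapest open site.
  C1→P-α 10×3=30, C2→P-ε 4×5=20, C3→P-α 19×4=76, C4→P-γ 19×8=152, C5→P-γ 17×5=85, C6→P-δ 9×2=18
  crew travel cost 381, fixed 73 → total 454.
Compare {P-α, P-δ, P-ε}: crew travel cost 417 + fixed 38 = 455.
Compare {P-α, P-γ, P-ε}: crew travel cost 399 + fixed 65 = 464.
Compare {P-α, P-γ, P-δ}: crew travel cost 401 + fixed 67 = 468.
All other subsets cost ≥ 455. Minimum total cost: 454.

454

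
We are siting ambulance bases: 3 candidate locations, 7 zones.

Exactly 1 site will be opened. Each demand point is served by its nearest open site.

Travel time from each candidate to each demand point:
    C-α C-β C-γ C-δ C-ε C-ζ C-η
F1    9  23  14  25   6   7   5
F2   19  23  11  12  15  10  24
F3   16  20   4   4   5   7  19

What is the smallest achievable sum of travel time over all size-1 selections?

75

Open {F3}.
  C-α→F3 16, C-β→F3 20, C-γ→F3 4, C-δ→F3 4, C-ε→F3 5, C-ζ→F3 7, C-η→F3 19  ⇒ total 75.
Compare {F1}: total 89.
Compare {F2}: total 114.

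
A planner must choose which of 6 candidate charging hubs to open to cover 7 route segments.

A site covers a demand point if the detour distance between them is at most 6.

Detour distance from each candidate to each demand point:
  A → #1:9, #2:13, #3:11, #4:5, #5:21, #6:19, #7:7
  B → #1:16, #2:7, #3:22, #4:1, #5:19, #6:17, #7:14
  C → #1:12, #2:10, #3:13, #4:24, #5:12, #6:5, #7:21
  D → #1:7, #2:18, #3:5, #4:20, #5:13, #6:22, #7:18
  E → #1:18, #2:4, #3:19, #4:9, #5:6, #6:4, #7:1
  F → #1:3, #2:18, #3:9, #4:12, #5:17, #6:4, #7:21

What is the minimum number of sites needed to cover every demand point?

4

Coverage sets (demand points within 6 of each site):
  A: {#4}
  B: {#4}
  C: {#6}
  D: {#3}
  E: {#2, #5, #6, #7}
  F: {#1, #6}
No 3 sites suffice: every size-3 union leaves at least one demand point uncovered.
But {A, D, E, F} covers everything, so the minimum is 4.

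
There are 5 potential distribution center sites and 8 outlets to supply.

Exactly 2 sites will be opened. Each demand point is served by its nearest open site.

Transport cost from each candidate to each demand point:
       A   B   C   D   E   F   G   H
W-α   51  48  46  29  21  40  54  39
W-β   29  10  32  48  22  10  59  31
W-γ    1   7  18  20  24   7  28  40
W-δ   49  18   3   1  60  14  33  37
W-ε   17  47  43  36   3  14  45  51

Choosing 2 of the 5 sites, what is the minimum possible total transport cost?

Open {W-γ, W-δ}.
  A→W-γ 1, B→W-γ 7, C→W-δ 3, D→W-δ 1, E→W-γ 24, F→W-γ 7, G→W-γ 28, H→W-δ 37  ⇒ total 108.
Compare {W-γ, W-ε}: total 124.
Compare {W-δ, W-ε}: total 126.
No size-2 selection does better; minimum is 108.

108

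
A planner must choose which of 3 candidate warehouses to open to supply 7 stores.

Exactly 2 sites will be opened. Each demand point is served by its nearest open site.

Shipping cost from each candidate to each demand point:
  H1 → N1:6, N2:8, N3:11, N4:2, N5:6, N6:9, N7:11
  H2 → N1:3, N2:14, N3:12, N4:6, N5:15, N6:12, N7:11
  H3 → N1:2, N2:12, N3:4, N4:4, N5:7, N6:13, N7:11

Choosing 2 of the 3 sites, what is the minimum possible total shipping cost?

42

Open {H1, H3}.
  N1→H3 2, N2→H1 8, N3→H3 4, N4→H1 2, N5→H1 6, N6→H1 9, N7→H1 11  ⇒ total 42.
Compare {H1, H2}: total 50.
Compare {H2, H3}: total 52.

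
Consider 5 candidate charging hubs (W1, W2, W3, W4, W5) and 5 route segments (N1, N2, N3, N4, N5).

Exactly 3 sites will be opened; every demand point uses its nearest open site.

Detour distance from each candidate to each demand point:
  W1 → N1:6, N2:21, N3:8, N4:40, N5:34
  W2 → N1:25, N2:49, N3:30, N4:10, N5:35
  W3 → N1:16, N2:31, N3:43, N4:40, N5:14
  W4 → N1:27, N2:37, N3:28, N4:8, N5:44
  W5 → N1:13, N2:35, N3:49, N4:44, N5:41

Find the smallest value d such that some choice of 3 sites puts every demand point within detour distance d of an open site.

21

Open {W1, W2, W3}.
  Farthest demand point is N2 at detour distance 21 (to W1); all others are ≤ 21.
With {W1, W3, W4} the worst case is 21.
With {W2, W3, W4} the worst case is 31.
No size-3 selection achieves below 21.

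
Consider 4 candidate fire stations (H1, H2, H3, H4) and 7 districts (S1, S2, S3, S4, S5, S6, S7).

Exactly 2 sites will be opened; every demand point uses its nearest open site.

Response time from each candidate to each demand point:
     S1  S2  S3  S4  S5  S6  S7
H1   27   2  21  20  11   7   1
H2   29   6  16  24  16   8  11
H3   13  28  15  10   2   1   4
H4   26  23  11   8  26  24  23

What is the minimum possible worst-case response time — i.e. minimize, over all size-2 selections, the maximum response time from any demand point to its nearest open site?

15

Open {H1, H3}.
  Farthest demand point is S3 at response time 15 (to H3); all others are ≤ 15.
With {H2, H3} the worst case is 15.
With {H3, H4} the worst case is 23.
No size-2 selection achieves below 15.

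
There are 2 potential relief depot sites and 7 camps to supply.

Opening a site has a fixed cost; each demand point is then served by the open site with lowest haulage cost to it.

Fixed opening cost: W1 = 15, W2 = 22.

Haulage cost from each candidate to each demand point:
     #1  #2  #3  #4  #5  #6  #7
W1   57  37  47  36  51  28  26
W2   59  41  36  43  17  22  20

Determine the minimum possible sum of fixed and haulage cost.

260

Open {W2}: assign each demand point to its cheapest open site.
  #1→W2 59, #2→W2 41, #3→W2 36, #4→W2 43, #5→W2 17, #6→W2 22, #7→W2 20
  haulage cost 238, fixed 22 → total 260.
Compare {W1, W2}: haulage cost 225 + fixed 37 = 262.
Compare {W1}: haulage cost 282 + fixed 15 = 297.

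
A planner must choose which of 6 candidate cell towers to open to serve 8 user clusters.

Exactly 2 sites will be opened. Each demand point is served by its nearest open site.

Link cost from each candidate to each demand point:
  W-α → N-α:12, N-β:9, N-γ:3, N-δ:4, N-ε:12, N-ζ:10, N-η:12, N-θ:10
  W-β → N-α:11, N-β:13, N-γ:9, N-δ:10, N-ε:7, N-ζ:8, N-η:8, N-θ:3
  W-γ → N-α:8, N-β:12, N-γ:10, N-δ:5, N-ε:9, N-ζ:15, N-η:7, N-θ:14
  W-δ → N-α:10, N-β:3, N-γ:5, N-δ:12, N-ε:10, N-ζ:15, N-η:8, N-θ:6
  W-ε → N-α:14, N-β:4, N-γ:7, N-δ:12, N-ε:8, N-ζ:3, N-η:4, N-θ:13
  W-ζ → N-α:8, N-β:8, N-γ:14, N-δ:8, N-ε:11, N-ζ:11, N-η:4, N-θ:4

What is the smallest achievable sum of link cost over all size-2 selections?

46

Open {W-ε, W-ζ}.
  N-α→W-ζ 8, N-β→W-ε 4, N-γ→W-ε 7, N-δ→W-ζ 8, N-ε→W-ε 8, N-ζ→W-ε 3, N-η→W-ε 4, N-θ→W-ζ 4  ⇒ total 46.
Compare {W-α, W-ε}: total 48.
Compare {W-β, W-ε}: total 49.
No size-2 selection does better; minimum is 46.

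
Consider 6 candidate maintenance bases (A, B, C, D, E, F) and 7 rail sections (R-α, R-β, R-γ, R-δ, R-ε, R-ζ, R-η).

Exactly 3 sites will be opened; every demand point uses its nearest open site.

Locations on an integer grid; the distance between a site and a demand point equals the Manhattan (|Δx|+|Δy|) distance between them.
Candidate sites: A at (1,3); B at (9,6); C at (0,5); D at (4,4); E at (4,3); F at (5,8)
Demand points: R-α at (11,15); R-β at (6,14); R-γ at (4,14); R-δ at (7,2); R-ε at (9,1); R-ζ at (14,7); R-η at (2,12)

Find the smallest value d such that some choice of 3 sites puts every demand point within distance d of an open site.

11

Open {A, B, D}.
  Farthest demand point is R-α at distance 11 (to B); all others are ≤ 11.
With {A, B, E} the worst case is 11.
With {A, B, F} the worst case is 11.
No size-3 selection achieves below 11.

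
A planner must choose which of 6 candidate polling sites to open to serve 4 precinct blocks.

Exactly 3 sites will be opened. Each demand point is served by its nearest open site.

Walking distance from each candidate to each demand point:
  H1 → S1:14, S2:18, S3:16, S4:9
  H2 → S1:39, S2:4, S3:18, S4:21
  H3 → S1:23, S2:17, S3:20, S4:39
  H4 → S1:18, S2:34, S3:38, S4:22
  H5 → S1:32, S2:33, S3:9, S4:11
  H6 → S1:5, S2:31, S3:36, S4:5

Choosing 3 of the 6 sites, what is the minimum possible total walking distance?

Open {H2, H5, H6}.
  S1→H6 5, S2→H2 4, S3→H5 9, S4→H6 5  ⇒ total 23.
Compare {H1, H2, H6}: total 30.
Compare {H2, H3, H6}: total 32.
No size-3 selection does better; minimum is 23.

23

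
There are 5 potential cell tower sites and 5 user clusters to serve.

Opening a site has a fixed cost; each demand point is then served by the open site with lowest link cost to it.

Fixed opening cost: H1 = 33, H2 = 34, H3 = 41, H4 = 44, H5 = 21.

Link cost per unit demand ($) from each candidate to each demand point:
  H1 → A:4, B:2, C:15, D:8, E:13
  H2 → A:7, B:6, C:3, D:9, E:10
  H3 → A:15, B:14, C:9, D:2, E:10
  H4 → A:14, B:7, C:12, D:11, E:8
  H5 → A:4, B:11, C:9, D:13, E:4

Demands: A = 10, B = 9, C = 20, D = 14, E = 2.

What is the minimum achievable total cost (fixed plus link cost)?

Open {H1, H2, H3}: assign each demand point to its cheapest open site.
  A→H1 10×4=40, B→H1 9×2=18, C→H2 20×3=60, D→H3 14×2=28, E→H2 2×10=20
  link cost 166, fixed 108 → total 274.
Compare {H1, H2, H3, H5}: link cost 154 + fixed 129 = 283.
Compare {H2, H3, H5}: link cost 190 + fixed 96 = 286.
Compare {H2, H3}: link cost 232 + fixed 75 = 307.
All other subsets cost ≥ 283. Minimum total cost: 274.

274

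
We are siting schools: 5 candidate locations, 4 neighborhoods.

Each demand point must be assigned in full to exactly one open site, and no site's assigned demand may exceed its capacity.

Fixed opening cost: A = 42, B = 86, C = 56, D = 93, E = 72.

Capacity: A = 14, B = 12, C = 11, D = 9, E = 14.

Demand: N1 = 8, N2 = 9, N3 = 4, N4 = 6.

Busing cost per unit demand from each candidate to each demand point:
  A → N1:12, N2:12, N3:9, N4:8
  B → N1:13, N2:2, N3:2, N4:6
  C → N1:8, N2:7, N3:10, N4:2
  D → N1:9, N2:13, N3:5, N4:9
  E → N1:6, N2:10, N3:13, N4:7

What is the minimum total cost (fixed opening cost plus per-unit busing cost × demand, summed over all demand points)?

Open {B, C, E}; cheapest assignment that respects the capacities:
  B (cap 12, load 9): N2 — cost 9×2 = 18
  C (cap 11, load 10): N3, N4 — cost 4×10 + 6×2 = 52
  E (cap 14, load 8): N1 — cost 8×6 = 48
  Shipping 118, fixed 214 → total 332.
  Any other capacity-feasible assignment to {B, C, E} ships for at least 118.
Compare {A, B, E}: its best feasible assignment gives total 344.
Compare {A, B, C}: its best feasible assignment gives total 346.
Every other set of open sites that can feasibly serve all demand totals ≥ 344 even under its best assignment. Minimum: 332.

332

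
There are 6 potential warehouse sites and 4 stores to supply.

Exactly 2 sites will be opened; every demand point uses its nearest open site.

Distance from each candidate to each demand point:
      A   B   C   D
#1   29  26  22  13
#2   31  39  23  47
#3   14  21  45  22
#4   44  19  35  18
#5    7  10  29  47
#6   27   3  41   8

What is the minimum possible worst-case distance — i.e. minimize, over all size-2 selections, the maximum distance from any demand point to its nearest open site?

Open {#1, #3}.
  Farthest demand point is C at distance 22 (to #1); all others are ≤ 22.
With {#1, #5} the worst case is 22.
With {#2, #3} the worst case is 23.
No size-2 selection achieves below 22.

22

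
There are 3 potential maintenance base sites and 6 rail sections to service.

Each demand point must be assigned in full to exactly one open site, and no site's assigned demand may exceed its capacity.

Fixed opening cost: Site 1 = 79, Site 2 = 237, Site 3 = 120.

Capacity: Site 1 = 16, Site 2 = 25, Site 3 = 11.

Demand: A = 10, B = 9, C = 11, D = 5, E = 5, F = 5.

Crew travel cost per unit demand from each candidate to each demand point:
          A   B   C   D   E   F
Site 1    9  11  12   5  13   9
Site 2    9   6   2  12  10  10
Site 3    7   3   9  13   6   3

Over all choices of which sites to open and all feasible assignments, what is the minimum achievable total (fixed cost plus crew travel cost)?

672

Open {Site 1, Site 2, Site 3}; cheapest assignment that respects the capacities:
  Site 1 (cap 16, load 15): A, D — cost 10×9 + 5×5 = 115
  Site 2 (cap 25, load 20): B, C — cost 9×6 + 11×2 = 76
  Site 3 (cap 11, load 10): E, F — cost 5×6 + 5×3 = 45
  Shipping 236, fixed 436 → total 672.
  Any other capacity-feasible assignment to {Site 1, Site 2, Site 3} ships for at least 236.
Total demand is 45 and no other set of sites has combined capacity ≥ 45, so {Site 1, Site 2, Site 3} is the only feasible choice of open sites. Minimum: 672.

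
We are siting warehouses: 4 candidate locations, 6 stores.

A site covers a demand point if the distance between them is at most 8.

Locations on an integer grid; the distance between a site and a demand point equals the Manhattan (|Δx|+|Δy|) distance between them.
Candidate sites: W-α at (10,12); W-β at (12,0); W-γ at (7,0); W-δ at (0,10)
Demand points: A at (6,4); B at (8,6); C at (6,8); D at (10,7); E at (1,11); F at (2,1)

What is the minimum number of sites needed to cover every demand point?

3

Coverage sets (demand points within 8 of each site):
  W-α: {B, C, D}
  W-β: {}
  W-γ: {A, B, F}
  W-δ: {C, E}
No 2 sites suffice: every size-2 union leaves at least one demand point uncovered.
But {W-α, W-γ, W-δ} covers everything, so the minimum is 3.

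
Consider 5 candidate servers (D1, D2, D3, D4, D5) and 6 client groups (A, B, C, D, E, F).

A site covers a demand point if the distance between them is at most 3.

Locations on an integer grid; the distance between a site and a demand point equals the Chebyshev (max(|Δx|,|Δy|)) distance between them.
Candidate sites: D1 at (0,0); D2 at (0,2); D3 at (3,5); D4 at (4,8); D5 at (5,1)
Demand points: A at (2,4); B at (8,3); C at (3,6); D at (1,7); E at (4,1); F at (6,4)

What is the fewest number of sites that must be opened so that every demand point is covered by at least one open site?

Coverage sets (demand points within 3 of each site):
  D1: {}
  D2: {A}
  D3: {A, C, D, F}
  D4: {C, D}
  D5: {A, B, E, F}
No single site covers all 6 demand points.
But {D3, D5} covers everything, so the minimum is 2.

2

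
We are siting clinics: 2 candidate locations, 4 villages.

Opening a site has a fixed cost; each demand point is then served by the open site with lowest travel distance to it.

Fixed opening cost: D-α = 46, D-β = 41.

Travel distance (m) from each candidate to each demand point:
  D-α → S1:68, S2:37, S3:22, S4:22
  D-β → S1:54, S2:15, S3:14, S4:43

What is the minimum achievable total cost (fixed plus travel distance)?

Open {D-β}: assign each demand point to its cheapest open site.
  S1→D-β 54, S2→D-β 15, S3→D-β 14, S4→D-β 43
  travel distance 126, fixed 41 → total 167.
Compare {D-α, D-β}: travel distance 105 + fixed 87 = 192.
Compare {D-α}: travel distance 149 + fixed 46 = 195.

167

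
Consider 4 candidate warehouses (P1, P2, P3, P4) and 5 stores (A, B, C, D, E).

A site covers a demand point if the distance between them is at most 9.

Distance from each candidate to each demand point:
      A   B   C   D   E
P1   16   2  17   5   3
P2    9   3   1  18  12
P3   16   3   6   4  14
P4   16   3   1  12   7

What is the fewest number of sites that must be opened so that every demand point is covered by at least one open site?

2

Coverage sets (demand points within 9 of each site):
  P1: {B, D, E}
  P2: {A, B, C}
  P3: {B, C, D}
  P4: {B, C, E}
No single site covers all 5 demand points.
But {P1, P2} covers everything, so the minimum is 2.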